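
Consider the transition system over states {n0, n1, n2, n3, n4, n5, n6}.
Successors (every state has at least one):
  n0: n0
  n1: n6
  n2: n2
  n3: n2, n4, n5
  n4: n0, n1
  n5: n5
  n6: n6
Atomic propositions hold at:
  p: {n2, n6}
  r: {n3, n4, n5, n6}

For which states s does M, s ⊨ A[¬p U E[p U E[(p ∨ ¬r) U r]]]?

Sat(¬p) = {n0, n1, n3, n4, n5}
Sat(¬r) = {n0, n1, n2}
Sat(p ∨ ¬r) = {n0, n1, n2, n6}
E[(p ∨ ¬r) U r]: least fixpoint, start Z0 = Sat(r) = {n3, n4, n5, n6}, add states in Sat(p ∨ ¬r) with some successor in Z. Z1 = {n1, n3, n4, n5, n6}; fixed.
Sat(E[(p ∨ ¬r) U r]) = {n1, n3, n4, n5, n6}
E[p U E[(p ∨ ¬r) U r]]: least fixpoint, start Z0 = Sat(E[(p ∨ ¬r) U r]) = {n1, n3, n4, n5, n6}, add states in Sat(p) with some successor in Z. Already a fixed point.
Sat(E[p U E[(p ∨ ¬r) U r]]) = {n1, n3, n4, n5, n6}
A[¬p U E[p U E[(p ∨ ¬r) U r]]]: least fixpoint, start Z0 = Sat(E[p U E[(p ∨ ¬r) U r]]) = {n1, n3, n4, n5, n6}, add states in Sat(¬p) with every successor in Z. Already a fixed point.
Sat(A[¬p U E[p U E[(p ∨ ¬r) U r]]]) = {n1, n3, n4, n5, n6}

{n1, n3, n4, n5, n6}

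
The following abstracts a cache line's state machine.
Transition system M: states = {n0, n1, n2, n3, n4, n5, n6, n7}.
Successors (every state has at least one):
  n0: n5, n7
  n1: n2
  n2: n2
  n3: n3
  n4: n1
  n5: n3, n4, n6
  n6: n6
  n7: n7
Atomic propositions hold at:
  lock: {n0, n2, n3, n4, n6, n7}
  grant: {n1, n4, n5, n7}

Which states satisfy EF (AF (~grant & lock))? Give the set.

{n0, n1, n2, n3, n4, n5, n6}

Sat(~grant) = {n0, n2, n3, n6}
Sat(~grant & lock) = {n0, n2, n3, n6}
AF (~grant & lock): least fixpoint, start Z0 = {n0, n2, n3, n6}, add states with every successor in Z. Z1 = {n0, n1, n2, n3, n6}; Z2 = {n0, n1, n2, n3, n4, n6}; Z3 = {n0, n1, n2, n3, n4, n5, n6}; fixed.
Sat(AF (~grant & lock)) = {n0, n1, n2, n3, n4, n5, n6}
EF (AF (~grant & lock)): least fixpoint, start Z0 = {n0, n1, n2, n3, n4, n5, n6}, add states with some successor in Z. Already a fixed point.
Sat(EF (AF (~grant & lock))) = {n0, n1, n2, n3, n4, n5, n6}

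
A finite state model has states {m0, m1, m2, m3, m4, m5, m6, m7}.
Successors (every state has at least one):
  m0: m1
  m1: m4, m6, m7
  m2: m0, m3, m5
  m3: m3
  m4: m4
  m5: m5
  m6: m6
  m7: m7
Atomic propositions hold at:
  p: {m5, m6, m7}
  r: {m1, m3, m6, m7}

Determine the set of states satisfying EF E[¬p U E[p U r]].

Sat(¬p) = {m0, m1, m2, m3, m4}
E[p U r]: least fixpoint, start Z0 = Sat(r) = {m1, m3, m6, m7}, add states in Sat(p) with some successor in Z. Already a fixed point.
Sat(E[p U r]) = {m1, m3, m6, m7}
E[¬p U E[p U r]]: least fixpoint, start Z0 = Sat(E[p U r]) = {m1, m3, m6, m7}, add states in Sat(¬p) with some successor in Z. Z1 = {m0, m1, m2, m3, m6, m7}; fixed.
Sat(E[¬p U E[p U r]]) = {m0, m1, m2, m3, m6, m7}
EF E[¬p U E[p U r]]: least fixpoint, start Z0 = {m0, m1, m2, m3, m6, m7}, add states with some successor in Z. Already a fixed point.
Sat(EF E[¬p U E[p U r]]) = {m0, m1, m2, m3, m6, m7}

{m0, m1, m2, m3, m6, m7}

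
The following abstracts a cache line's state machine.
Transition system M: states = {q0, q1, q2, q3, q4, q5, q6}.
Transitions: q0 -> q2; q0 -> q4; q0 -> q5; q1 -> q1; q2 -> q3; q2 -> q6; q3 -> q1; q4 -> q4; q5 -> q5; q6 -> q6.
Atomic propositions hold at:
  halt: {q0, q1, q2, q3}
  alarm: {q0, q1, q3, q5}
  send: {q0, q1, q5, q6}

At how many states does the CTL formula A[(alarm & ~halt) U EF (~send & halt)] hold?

Sat(~halt) = {q4, q5, q6}
Sat(alarm & ~halt) = {q5}
Sat(~send) = {q2, q3, q4}
Sat(~send & halt) = {q2, q3}
EF (~send & halt): least fixpoint, start Z0 = {q2, q3}, add states with some successor in Z. Z1 = {q0, q2, q3}; fixed.
Sat(EF (~send & halt)) = {q0, q2, q3}
A[(alarm & ~halt) U EF (~send & halt)]: least fixpoint, start Z0 = Sat(EF (~send & halt)) = {q0, q2, q3}, add states in Sat(alarm & ~halt) with every successor in Z. Already a fixed point.
Sat(A[(alarm & ~halt) U EF (~send & halt)]) = {q0, q2, q3}
|Sat(A[(alarm & ~halt) U EF (~send & halt)])| = |{q0, q2, q3}| = 3.

3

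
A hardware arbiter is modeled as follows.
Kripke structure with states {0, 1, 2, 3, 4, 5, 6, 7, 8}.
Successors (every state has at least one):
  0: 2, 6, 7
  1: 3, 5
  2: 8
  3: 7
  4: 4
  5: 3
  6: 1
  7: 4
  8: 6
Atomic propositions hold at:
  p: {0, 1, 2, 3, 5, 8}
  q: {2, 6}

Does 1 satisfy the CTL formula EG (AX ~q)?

Sat(~q) = {0, 1, 3, 4, 5, 7, 8}
Sat(AX ~q) = {s : every successor in {0, 1, 3, 4, 5, 7, 8}} = {1, 2, 3, 4, 5, 6, 7}
EG (AX ~q): greatest fixpoint, start Z0 = {1, 2, 3, 4, 5, 6, 7}, keep only states in Sat with some successor in Z. Z1 = {1, 3, 4, 5, 6, 7}; fixed.
Sat(EG (AX ~q)) = {1, 3, 4, 5, 6, 7}
1 ∈ Sat(EG (AX ~q)) = {1, 3, 4, 5, 6, 7}, so the formula holds at 1.

Yes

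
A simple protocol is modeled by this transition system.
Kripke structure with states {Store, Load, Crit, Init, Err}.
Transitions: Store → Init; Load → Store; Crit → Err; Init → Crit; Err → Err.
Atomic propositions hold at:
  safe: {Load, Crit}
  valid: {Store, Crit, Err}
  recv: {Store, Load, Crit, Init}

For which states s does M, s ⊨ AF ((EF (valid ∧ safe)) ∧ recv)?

{Store, Load, Crit, Init}

Sat(valid ∧ safe) = {Crit}
EF (valid ∧ safe): least fixpoint, start Z0 = {Crit}, add states with some successor in Z. Z1 = {Crit, Init}; Z2 = {Store, Crit, Init}; Z3 = {Store, Load, Crit, Init}; fixed.
Sat(EF (valid ∧ safe)) = {Store, Load, Crit, Init}
Sat((EF (valid ∧ safe)) ∧ recv) = {Store, Load, Crit, Init}
AF ((EF (valid ∧ safe)) ∧ recv): least fixpoint, start Z0 = {Store, Load, Crit, Init}, add states with every successor in Z. Already a fixed point.
Sat(AF ((EF (valid ∧ safe)) ∧ recv)) = {Store, Load, Crit, Init}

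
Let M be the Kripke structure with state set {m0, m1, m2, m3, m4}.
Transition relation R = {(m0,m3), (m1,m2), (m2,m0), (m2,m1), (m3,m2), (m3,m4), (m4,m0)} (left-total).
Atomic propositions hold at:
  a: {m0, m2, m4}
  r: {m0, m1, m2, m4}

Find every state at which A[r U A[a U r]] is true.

{m0, m1, m2, m4}

A[a U r]: least fixpoint, start Z0 = Sat(r) = {m0, m1, m2, m4}, add states in Sat(a) with every successor in Z. Already a fixed point.
Sat(A[a U r]) = {m0, m1, m2, m4}
A[r U A[a U r]]: least fixpoint, start Z0 = Sat(A[a U r]) = {m0, m1, m2, m4}, add states in Sat(r) with every successor in Z. Already a fixed point.
Sat(A[r U A[a U r]]) = {m0, m1, m2, m4}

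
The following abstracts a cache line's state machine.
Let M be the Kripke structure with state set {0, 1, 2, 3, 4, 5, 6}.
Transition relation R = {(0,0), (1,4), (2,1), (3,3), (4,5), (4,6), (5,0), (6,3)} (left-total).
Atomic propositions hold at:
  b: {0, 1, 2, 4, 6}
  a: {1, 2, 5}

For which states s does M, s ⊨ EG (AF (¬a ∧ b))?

{0, 1, 2, 4, 5}

Sat(¬a) = {0, 3, 4, 6}
Sat(¬a ∧ b) = {0, 4, 6}
AF (¬a ∧ b): least fixpoint, start Z0 = {0, 4, 6}, add states with every successor in Z. Z1 = {0, 1, 4, 5, 6}; Z2 = {0, 1, 2, 4, 5, 6}; fixed.
Sat(AF (¬a ∧ b)) = {0, 1, 2, 4, 5, 6}
EG (AF (¬a ∧ b)): greatest fixpoint, start Z0 = {0, 1, 2, 4, 5, 6}, keep only states in Sat with some successor in Z. Z1 = {0, 1, 2, 4, 5}; fixed.
Sat(EG (AF (¬a ∧ b))) = {0, 1, 2, 4, 5}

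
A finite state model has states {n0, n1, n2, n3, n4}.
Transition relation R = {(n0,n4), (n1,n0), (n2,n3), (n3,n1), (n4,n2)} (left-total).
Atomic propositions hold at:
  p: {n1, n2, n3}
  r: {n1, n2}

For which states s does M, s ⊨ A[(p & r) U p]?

Sat(p & r) = {n1, n2}
A[(p & r) U p]: least fixpoint, start Z0 = Sat(p) = {n1, n2, n3}, add states in Sat(p & r) with every successor in Z. Already a fixed point.
Sat(A[(p & r) U p]) = {n1, n2, n3}

{n1, n2, n3}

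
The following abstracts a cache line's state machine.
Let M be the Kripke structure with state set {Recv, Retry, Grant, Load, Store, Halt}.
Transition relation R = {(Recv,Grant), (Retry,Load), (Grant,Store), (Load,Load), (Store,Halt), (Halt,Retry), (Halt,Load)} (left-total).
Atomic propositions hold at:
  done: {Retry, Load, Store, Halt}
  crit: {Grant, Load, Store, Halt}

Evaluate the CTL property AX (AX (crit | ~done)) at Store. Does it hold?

Sat(~done) = {Recv, Grant}
Sat(crit | ~done) = {Recv, Grant, Load, Store, Halt}
Sat(AX (crit | ~done)) = {s : every successor in {Recv, Grant, Load, Store, Halt}} = {Recv, Retry, Grant, Load, Store}
Sat(AX (AX (crit | ~done))) = {s : every successor in {Recv, Retry, Grant, Load, Store}} = {Recv, Retry, Grant, Load, Halt}
Store ∉ Sat(AX (AX (crit | ~done))) = {Recv, Retry, Grant, Load, Halt}, so the formula does not hold at Store.

No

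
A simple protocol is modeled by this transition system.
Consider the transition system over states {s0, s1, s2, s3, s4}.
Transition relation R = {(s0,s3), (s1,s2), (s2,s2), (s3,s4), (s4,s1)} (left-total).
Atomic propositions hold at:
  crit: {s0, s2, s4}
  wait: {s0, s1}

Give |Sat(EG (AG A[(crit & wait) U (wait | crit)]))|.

3

Sat(crit & wait) = {s0}
Sat(wait | crit) = {s0, s1, s2, s4}
A[(crit & wait) U (wait | crit)]: least fixpoint, start Z0 = Sat((wait | crit)) = {s0, s1, s2, s4}, add states in Sat(crit & wait) with every successor in Z. Already a fixed point.
Sat(A[(crit & wait) U (wait | crit)]) = {s0, s1, s2, s4}
AG A[(crit & wait) U (wait | crit)]: greatest fixpoint, start Z0 = {s0, s1, s2, s4}, keep only states in Sat with every successor in Z. Z1 = {s1, s2, s4}; fixed.
Sat(AG A[(crit & wait) U (wait | crit)]) = {s1, s2, s4}
EG (AG A[(crit & wait) U (wait | crit)]): greatest fixpoint, start Z0 = {s1, s2, s4}, keep only states in Sat with some successor in Z. Already a fixed point.
Sat(EG (AG A[(crit & wait) U (wait | crit)])) = {s1, s2, s4}
|Sat(EG (AG A[(crit & wait) U (wait | crit)]))| = |{s1, s2, s4}| = 3.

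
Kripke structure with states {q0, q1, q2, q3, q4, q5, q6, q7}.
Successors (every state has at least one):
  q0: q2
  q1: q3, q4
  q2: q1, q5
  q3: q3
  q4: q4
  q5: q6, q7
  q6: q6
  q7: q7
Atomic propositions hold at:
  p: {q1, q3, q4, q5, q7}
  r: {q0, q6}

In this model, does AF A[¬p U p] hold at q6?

Sat(¬p) = {q0, q2, q6}
A[¬p U p]: least fixpoint, start Z0 = Sat(p) = {q1, q3, q4, q5, q7}, add states in Sat(¬p) with every successor in Z. Z1 = {q1, q2, q3, q4, q5, q7}; Z2 = {q0, q1, q2, q3, q4, q5, q7}; fixed.
Sat(A[¬p U p]) = {q0, q1, q2, q3, q4, q5, q7}
AF A[¬p U p]: least fixpoint, start Z0 = {q0, q1, q2, q3, q4, q5, q7}, add states with every successor in Z. Already a fixed point.
Sat(AF A[¬p U p]) = {q0, q1, q2, q3, q4, q5, q7}
q6 ∉ Sat(AF A[¬p U p]) = {q0, q1, q2, q3, q4, q5, q7}, so the formula does not hold at q6.

No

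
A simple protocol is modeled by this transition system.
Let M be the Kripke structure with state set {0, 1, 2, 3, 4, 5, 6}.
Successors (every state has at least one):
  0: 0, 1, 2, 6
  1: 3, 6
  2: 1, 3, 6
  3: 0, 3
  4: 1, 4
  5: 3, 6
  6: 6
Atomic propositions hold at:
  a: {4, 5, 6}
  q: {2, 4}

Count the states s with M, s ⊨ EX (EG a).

EG a: greatest fixpoint, start Z0 = {4, 5, 6}, keep only states in Sat with some successor in Z. Already a fixed point.
Sat(EG a) = {4, 5, 6}
Sat(EX (EG a)) = {s : some successor in {4, 5, 6}} = {0, 1, 2, 4, 5, 6}
|Sat(EX (EG a))| = |{0, 1, 2, 4, 5, 6}| = 6.

6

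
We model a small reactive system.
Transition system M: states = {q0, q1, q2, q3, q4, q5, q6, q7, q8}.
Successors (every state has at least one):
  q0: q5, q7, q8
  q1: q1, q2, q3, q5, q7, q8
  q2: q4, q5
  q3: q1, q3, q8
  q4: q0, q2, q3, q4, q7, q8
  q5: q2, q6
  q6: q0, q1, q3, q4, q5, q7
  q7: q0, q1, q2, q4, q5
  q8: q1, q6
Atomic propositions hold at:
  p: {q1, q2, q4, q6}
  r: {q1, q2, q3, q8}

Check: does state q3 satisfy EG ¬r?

No

Sat(¬r) = {q0, q4, q5, q6, q7}
EG ¬r: greatest fixpoint, start Z0 = {q0, q4, q5, q6, q7}, keep only states in Sat with some successor in Z. Already a fixed point.
Sat(EG ¬r) = {q0, q4, q5, q6, q7}
q3 ∉ Sat(EG ¬r) = {q0, q4, q5, q6, q7}, so the formula does not hold at q3.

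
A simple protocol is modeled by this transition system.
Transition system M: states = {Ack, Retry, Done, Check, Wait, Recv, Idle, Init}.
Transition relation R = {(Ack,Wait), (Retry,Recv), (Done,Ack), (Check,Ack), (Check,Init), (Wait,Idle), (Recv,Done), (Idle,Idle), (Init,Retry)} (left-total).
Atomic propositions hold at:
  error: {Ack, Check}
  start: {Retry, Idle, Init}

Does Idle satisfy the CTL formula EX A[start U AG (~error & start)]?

Yes

Sat(~error) = {Retry, Done, Wait, Recv, Idle, Init}
Sat(~error & start) = {Retry, Idle, Init}
AG (~error & start): greatest fixpoint, start Z0 = {Retry, Idle, Init}, keep only states in Sat with every successor in Z. Z1 = {Idle, Init}; Z2 = {Idle}; fixed.
Sat(AG (~error & start)) = {Idle}
A[start U AG (~error & start)]: least fixpoint, start Z0 = Sat(AG (~error & start)) = {Idle}, add states in Sat(start) with every successor in Z. Already a fixed point.
Sat(A[start U AG (~error & start)]) = {Idle}
Sat(EX A[start U AG (~error & start)]) = {s : some successor in {Idle}} = {Wait, Idle}
Idle ∈ Sat(EX A[start U AG (~error & start)]) = {Wait, Idle}, so the formula holds at Idle.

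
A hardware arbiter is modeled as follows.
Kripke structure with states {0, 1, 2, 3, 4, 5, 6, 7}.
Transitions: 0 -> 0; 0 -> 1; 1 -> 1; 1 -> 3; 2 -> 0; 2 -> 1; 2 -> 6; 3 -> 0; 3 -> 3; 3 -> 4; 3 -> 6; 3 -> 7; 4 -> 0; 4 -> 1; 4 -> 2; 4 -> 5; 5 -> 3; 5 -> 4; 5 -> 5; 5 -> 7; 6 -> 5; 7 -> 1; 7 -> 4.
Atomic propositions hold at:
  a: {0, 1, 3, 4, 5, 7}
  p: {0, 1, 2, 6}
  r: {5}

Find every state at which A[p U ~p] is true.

{3, 4, 5, 6, 7}

Sat(~p) = {3, 4, 5, 7}
A[p U ~p]: least fixpoint, start Z0 = Sat(~p) = {3, 4, 5, 7}, add states in Sat(p) with every successor in Z. Z1 = {3, 4, 5, 6, 7}; fixed.
Sat(A[p U ~p]) = {3, 4, 5, 6, 7}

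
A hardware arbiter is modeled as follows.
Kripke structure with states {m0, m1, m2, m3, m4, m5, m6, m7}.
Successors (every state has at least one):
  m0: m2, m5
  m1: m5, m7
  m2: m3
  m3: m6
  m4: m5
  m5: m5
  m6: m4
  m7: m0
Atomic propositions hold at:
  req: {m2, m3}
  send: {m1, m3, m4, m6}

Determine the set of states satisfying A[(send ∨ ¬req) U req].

{m2, m3}

Sat(¬req) = {m0, m1, m4, m5, m6, m7}
Sat(send ∨ ¬req) = {m0, m1, m3, m4, m5, m6, m7}
A[(send ∨ ¬req) U req]: least fixpoint, start Z0 = Sat(req) = {m2, m3}, add states in Sat(send ∨ ¬req) with every successor in Z. Already a fixed point.
Sat(A[(send ∨ ¬req) U req]) = {m2, m3}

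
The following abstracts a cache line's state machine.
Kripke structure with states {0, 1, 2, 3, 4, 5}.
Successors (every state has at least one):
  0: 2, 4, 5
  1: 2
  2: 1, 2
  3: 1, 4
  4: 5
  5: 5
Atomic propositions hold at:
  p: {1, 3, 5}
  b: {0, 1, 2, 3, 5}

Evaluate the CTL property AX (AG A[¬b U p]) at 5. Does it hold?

Yes

Sat(¬b) = {4}
A[¬b U p]: least fixpoint, start Z0 = Sat(p) = {1, 3, 5}, add states in Sat(¬b) with every successor in Z. Z1 = {1, 3, 4, 5}; fixed.
Sat(A[¬b U p]) = {1, 3, 4, 5}
AG A[¬b U p]: greatest fixpoint, start Z0 = {1, 3, 4, 5}, keep only states in Sat with every successor in Z. Z1 = {3, 4, 5}; Z2 = {4, 5}; fixed.
Sat(AG A[¬b U p]) = {4, 5}
Sat(AX (AG A[¬b U p])) = {s : every successor in {4, 5}} = {4, 5}
5 ∈ Sat(AX (AG A[¬b U p])) = {4, 5}, so the formula holds at 5.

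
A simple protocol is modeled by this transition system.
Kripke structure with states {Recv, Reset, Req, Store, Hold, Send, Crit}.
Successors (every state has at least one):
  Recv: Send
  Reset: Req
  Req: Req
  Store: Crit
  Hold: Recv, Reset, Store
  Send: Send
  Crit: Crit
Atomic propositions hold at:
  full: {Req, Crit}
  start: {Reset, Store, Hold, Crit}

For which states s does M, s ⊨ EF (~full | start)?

{Recv, Reset, Store, Hold, Send, Crit}

Sat(~full) = {Recv, Reset, Store, Hold, Send}
Sat(~full | start) = {Recv, Reset, Store, Hold, Send, Crit}
EF (~full | start): least fixpoint, start Z0 = {Recv, Reset, Store, Hold, Send, Crit}, add states with some successor in Z. Already a fixed point.
Sat(EF (~full | start)) = {Recv, Reset, Store, Hold, Send, Crit}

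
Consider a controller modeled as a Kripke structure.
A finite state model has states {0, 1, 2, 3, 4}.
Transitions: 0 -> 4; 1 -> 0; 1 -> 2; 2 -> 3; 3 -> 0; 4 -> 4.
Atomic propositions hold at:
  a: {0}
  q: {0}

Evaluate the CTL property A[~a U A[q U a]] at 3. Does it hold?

Yes

Sat(~a) = {1, 2, 3, 4}
A[q U a]: least fixpoint, start Z0 = Sat(a) = {0}, add states in Sat(q) with every successor in Z. Already a fixed point.
Sat(A[q U a]) = {0}
A[~a U A[q U a]]: least fixpoint, start Z0 = Sat(A[q U a]) = {0}, add states in Sat(~a) with every successor in Z. Z1 = {0, 3}; Z2 = {0, 2, 3}; Z3 = {0, 1, 2, 3}; fixed.
Sat(A[~a U A[q U a]]) = {0, 1, 2, 3}
3 ∈ Sat(A[~a U A[q U a]]) = {0, 1, 2, 3}, so the formula holds at 3.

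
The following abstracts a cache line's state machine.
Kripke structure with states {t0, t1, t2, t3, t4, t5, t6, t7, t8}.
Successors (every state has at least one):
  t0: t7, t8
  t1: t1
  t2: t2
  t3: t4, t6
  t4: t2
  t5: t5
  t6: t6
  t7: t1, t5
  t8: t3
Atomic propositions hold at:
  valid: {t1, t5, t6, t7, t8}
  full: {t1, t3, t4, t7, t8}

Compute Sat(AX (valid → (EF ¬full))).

{t0, t2, t3, t4, t5, t6, t8}

Sat(¬full) = {t0, t2, t5, t6}
EF ¬full: least fixpoint, start Z0 = {t0, t2, t5, t6}, add states with some successor in Z. Z1 = {t0, t2, t3, t4, t5, t6, t7}; Z2 = {t0, t2, t3, t4, t5, t6, t7, t8}; fixed.
Sat(EF ¬full) = {t0, t2, t3, t4, t5, t6, t7, t8}
Sat(valid → (EF ¬full)) = {t0, t2, t3, t4, t5, t6, t7, t8}
Sat(AX (valid → (EF ¬full))) = {s : every successor in {t0, t2, t3, t4, t5, t6, t7, t8}} = {t0, t2, t3, t4, t5, t6, t8}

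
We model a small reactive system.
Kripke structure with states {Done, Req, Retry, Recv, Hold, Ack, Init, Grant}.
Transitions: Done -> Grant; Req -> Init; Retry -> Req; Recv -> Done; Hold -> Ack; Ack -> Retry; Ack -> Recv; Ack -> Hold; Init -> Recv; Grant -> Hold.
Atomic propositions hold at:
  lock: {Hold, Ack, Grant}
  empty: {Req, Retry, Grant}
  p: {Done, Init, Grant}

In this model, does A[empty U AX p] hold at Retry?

Sat(AX p) = {s : every successor in {Done, Init, Grant}} = {Done, Req, Recv}
A[empty U AX p]: least fixpoint, start Z0 = Sat(AX p) = {Done, Req, Recv}, add states in Sat(empty) with every successor in Z. Z1 = {Done, Req, Retry, Recv}; fixed.
Sat(A[empty U AX p]) = {Done, Req, Retry, Recv}
Retry ∈ Sat(A[empty U AX p]) = {Done, Req, Retry, Recv}, so the formula holds at Retry.

Yes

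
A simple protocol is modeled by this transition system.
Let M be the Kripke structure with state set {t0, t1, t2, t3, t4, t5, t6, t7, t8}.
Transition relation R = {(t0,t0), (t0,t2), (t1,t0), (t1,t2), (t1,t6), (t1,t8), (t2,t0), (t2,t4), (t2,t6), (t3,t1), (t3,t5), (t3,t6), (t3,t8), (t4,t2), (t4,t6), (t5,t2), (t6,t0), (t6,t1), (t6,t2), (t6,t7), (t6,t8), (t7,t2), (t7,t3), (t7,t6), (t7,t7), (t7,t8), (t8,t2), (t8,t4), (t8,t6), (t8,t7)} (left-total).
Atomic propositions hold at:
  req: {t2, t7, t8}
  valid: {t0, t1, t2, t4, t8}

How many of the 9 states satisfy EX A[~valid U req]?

8

Sat(~valid) = {t3, t5, t6, t7}
A[~valid U req]: least fixpoint, start Z0 = Sat(req) = {t2, t7, t8}, add states in Sat(~valid) with every successor in Z. Z1 = {t2, t5, t7, t8}; fixed.
Sat(A[~valid U req]) = {t2, t5, t7, t8}
Sat(EX A[~valid U req]) = {s : some successor in {t2, t5, t7, t8}} = {t0, t1, t3, t4, t5, t6, t7, t8}
|Sat(EX A[~valid U req])| = |{t0, t1, t3, t4, t5, t6, t7, t8}| = 8.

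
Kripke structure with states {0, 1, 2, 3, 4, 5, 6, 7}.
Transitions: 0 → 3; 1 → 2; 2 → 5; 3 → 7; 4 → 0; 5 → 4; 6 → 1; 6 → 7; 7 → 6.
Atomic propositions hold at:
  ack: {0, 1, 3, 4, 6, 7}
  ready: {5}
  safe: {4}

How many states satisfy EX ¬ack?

2

Sat(¬ack) = {2, 5}
Sat(EX ¬ack) = {s : some successor in {2, 5}} = {1, 2}
|Sat(EX ¬ack)| = |{1, 2}| = 2.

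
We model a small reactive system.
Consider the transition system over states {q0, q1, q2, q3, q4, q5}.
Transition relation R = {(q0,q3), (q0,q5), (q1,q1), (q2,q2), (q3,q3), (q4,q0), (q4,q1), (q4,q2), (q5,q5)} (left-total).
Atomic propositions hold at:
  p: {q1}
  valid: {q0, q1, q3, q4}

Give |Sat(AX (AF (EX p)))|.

1

Sat(EX p) = {s : some successor in {q1}} = {q1, q4}
AF (EX p): least fixpoint, start Z0 = {q1, q4}, add states with every successor in Z. Already a fixed point.
Sat(AF (EX p)) = {q1, q4}
Sat(AX (AF (EX p))) = {s : every successor in {q1, q4}} = {q1}
|Sat(AX (AF (EX p)))| = |{q1}| = 1.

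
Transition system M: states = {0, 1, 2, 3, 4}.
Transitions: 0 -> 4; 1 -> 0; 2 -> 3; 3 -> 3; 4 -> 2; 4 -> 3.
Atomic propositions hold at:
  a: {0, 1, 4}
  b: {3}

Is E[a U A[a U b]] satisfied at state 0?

Yes

A[a U b]: least fixpoint, start Z0 = Sat(b) = {3}, add states in Sat(a) with every successor in Z. Already a fixed point.
Sat(A[a U b]) = {3}
E[a U A[a U b]]: least fixpoint, start Z0 = Sat(A[a U b]) = {3}, add states in Sat(a) with some successor in Z. Z1 = {3, 4}; Z2 = {0, 3, 4}; Z3 = {0, 1, 3, 4}; fixed.
Sat(E[a U A[a U b]]) = {0, 1, 3, 4}
0 ∈ Sat(E[a U A[a U b]]) = {0, 1, 3, 4}, so the formula holds at 0.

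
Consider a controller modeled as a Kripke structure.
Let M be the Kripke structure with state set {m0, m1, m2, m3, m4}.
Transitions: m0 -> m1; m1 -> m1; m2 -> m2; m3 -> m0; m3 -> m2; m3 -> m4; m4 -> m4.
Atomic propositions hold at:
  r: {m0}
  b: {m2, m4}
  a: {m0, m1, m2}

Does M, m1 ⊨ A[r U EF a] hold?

EF a: least fixpoint, start Z0 = {m0, m1, m2}, add states with some successor in Z. Z1 = {m0, m1, m2, m3}; fixed.
Sat(EF a) = {m0, m1, m2, m3}
A[r U EF a]: least fixpoint, start Z0 = Sat(EF a) = {m0, m1, m2, m3}, add states in Sat(r) with every successor in Z. Already a fixed point.
Sat(A[r U EF a]) = {m0, m1, m2, m3}
m1 ∈ Sat(A[r U EF a]) = {m0, m1, m2, m3}, so the formula holds at m1.

Yes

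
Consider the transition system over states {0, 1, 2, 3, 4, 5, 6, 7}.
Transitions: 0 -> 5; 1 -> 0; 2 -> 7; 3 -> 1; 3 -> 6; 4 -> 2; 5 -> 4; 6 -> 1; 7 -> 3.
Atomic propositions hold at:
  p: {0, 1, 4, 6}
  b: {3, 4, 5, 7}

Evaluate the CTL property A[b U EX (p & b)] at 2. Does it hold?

Sat(p & b) = {4}
Sat(EX (p & b)) = {s : some successor in {4}} = {5}
A[b U EX (p & b)]: least fixpoint, start Z0 = Sat(EX (p & b)) = {5}, add states in Sat(b) with every successor in Z. Already a fixed point.
Sat(A[b U EX (p & b)]) = {5}
2 ∉ Sat(A[b U EX (p & b)]) = {5}, so the formula does not hold at 2.

No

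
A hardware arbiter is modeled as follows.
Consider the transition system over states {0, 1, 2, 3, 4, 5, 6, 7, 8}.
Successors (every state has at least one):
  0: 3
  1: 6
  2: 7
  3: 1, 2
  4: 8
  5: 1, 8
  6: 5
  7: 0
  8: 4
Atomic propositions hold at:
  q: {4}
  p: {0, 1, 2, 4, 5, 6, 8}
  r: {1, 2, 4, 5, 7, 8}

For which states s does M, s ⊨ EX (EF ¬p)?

Sat(¬p) = {3, 7}
EF ¬p: least fixpoint, start Z0 = {3, 7}, add states with some successor in Z. Z1 = {0, 2, 3, 7}; fixed.
Sat(EF ¬p) = {0, 2, 3, 7}
Sat(EX (EF ¬p)) = {s : some successor in {0, 2, 3, 7}} = {0, 2, 3, 7}

{0, 2, 3, 7}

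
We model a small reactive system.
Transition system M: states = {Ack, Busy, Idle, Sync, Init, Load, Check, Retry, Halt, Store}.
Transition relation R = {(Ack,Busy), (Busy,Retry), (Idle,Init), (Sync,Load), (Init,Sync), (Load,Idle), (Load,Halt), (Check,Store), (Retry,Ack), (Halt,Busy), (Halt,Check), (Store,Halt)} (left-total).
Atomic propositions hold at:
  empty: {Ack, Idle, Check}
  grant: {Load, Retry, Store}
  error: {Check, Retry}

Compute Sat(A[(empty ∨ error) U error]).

Sat(empty ∨ error) = {Ack, Idle, Check, Retry}
A[(empty ∨ error) U error]: least fixpoint, start Z0 = Sat(error) = {Check, Retry}, add states in Sat(empty ∨ error) with every successor in Z. Already a fixed point.
Sat(A[(empty ∨ error) U error]) = {Check, Retry}

{Check, Retry}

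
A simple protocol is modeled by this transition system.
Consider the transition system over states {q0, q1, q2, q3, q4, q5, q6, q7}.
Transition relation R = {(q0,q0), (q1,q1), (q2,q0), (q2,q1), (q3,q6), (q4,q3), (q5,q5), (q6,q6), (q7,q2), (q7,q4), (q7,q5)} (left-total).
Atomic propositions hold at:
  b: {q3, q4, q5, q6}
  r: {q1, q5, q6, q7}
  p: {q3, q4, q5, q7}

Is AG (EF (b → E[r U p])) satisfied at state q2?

Yes

E[r U p]: least fixpoint, start Z0 = Sat(p) = {q3, q4, q5, q7}, add states in Sat(r) with some successor in Z. Already a fixed point.
Sat(E[r U p]) = {q3, q4, q5, q7}
Sat(b → E[r U p]) = {q0, q1, q2, q3, q4, q5, q7}
EF (b → E[r U p]): least fixpoint, start Z0 = {q0, q1, q2, q3, q4, q5, q7}, add states with some successor in Z. Already a fixed point.
Sat(EF (b → E[r U p])) = {q0, q1, q2, q3, q4, q5, q7}
AG (EF (b → E[r U p])): greatest fixpoint, start Z0 = {q0, q1, q2, q3, q4, q5, q7}, keep only states in Sat with every successor in Z. Z1 = {q0, q1, q2, q4, q5, q7}; Z2 = {q0, q1, q2, q5, q7}; Z3 = {q0, q1, q2, q5}; fixed.
Sat(AG (EF (b → E[r U p]))) = {q0, q1, q2, q5}
q2 ∈ Sat(AG (EF (b → E[r U p]))) = {q0, q1, q2, q5}, so the formula holds at q2.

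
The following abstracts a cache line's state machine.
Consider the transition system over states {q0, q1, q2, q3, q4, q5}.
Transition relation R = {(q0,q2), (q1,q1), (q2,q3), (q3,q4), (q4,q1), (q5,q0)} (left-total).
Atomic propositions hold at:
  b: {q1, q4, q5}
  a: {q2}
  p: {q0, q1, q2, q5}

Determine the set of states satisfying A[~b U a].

Sat(~b) = {q0, q2, q3}
A[~b U a]: least fixpoint, start Z0 = Sat(a) = {q2}, add states in Sat(~b) with every successor in Z. Z1 = {q0, q2}; fixed.
Sat(A[~b U a]) = {q0, q2}

{q0, q2}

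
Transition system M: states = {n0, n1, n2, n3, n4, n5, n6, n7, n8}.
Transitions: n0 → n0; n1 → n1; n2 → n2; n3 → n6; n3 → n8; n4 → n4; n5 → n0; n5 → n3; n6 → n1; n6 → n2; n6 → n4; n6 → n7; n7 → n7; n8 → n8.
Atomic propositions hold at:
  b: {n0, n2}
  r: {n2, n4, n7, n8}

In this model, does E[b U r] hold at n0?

No

E[b U r]: least fixpoint, start Z0 = Sat(r) = {n2, n4, n7, n8}, add states in Sat(b) with some successor in Z. Already a fixed point.
Sat(E[b U r]) = {n2, n4, n7, n8}
n0 ∉ Sat(E[b U r]) = {n2, n4, n7, n8}, so the formula does not hold at n0.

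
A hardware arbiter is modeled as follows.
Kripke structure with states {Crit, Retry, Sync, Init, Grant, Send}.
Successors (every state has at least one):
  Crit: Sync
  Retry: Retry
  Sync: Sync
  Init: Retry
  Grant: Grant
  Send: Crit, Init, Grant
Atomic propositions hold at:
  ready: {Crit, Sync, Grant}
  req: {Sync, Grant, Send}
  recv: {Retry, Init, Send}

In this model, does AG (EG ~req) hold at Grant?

No

Sat(~req) = {Crit, Retry, Init}
EG ~req: greatest fixpoint, start Z0 = {Crit, Retry, Init}, keep only states in Sat with some successor in Z. Z1 = {Retry, Init}; fixed.
Sat(EG ~req) = {Retry, Init}
AG (EG ~req): greatest fixpoint, start Z0 = {Retry, Init}, keep only states in Sat with every successor in Z. Already a fixed point.
Sat(AG (EG ~req)) = {Retry, Init}
Grant ∉ Sat(AG (EG ~req)) = {Retry, Init}, so the formula does not hold at Grant.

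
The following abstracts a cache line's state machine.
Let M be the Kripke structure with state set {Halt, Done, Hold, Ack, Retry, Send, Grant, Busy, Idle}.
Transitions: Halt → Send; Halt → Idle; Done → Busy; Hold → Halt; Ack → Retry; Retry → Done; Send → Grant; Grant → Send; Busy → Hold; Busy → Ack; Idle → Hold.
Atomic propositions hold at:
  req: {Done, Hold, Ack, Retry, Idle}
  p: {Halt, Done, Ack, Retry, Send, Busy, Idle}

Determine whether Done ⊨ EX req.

No

Sat(EX req) = {s : some successor in {Done, Hold, Ack, Retry, Idle}} = {Halt, Ack, Retry, Busy, Idle}
Done ∉ Sat(EX req) = {Halt, Ack, Retry, Busy, Idle}, so the formula does not hold at Done.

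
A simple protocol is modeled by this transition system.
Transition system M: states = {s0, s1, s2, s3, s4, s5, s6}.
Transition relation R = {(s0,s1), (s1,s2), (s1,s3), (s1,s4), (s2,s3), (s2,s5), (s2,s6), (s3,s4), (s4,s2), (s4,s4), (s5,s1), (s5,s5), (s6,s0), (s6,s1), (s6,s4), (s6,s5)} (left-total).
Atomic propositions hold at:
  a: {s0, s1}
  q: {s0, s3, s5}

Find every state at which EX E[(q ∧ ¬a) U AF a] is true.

Sat(¬a) = {s2, s3, s4, s5, s6}
Sat(q ∧ ¬a) = {s3, s5}
AF a: least fixpoint, start Z0 = {s0, s1}, add states with every successor in Z. Already a fixed point.
Sat(AF a) = {s0, s1}
E[(q ∧ ¬a) U AF a]: least fixpoint, start Z0 = Sat(AF a) = {s0, s1}, add states in Sat(q ∧ ¬a) with some successor in Z. Z1 = {s0, s1, s5}; fixed.
Sat(E[(q ∧ ¬a) U AF a]) = {s0, s1, s5}
Sat(EX E[(q ∧ ¬a) U AF a]) = {s : some successor in {s0, s1, s5}} = {s0, s2, s5, s6}

{s0, s2, s5, s6}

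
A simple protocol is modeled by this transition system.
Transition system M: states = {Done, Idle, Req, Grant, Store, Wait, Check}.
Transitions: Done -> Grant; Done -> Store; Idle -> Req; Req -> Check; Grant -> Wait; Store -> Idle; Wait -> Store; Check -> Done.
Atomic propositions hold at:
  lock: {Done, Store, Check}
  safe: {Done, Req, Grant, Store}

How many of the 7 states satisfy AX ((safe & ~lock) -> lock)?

Sat(~lock) = {Idle, Req, Grant, Wait}
Sat(safe & ~lock) = {Req, Grant}
Sat((safe & ~lock) -> lock) = {Done, Idle, Store, Wait, Check}
Sat(AX ((safe & ~lock) -> lock)) = {s : every successor in {Done, Idle, Store, Wait, Check}} = {Req, Grant, Store, Wait, Check}
|Sat(AX ((safe & ~lock) -> lock))| = |{Req, Grant, Store, Wait, Check}| = 5.

5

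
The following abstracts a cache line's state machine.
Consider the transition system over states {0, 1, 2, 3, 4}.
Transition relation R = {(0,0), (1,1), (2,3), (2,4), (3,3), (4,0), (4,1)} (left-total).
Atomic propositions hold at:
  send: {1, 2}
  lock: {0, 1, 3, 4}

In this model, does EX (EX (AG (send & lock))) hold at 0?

Sat(send & lock) = {1}
AG (send & lock): greatest fixpoint, start Z0 = {1}, keep only states in Sat with every successor in Z. Already a fixed point.
Sat(AG (send & lock)) = {1}
Sat(EX (AG (send & lock))) = {s : some successor in {1}} = {1, 4}
Sat(EX (EX (AG (send & lock)))) = {s : some successor in {1, 4}} = {1, 2, 4}
0 ∉ Sat(EX (EX (AG (send & lock)))) = {1, 2, 4}, so the formula does not hold at 0.

No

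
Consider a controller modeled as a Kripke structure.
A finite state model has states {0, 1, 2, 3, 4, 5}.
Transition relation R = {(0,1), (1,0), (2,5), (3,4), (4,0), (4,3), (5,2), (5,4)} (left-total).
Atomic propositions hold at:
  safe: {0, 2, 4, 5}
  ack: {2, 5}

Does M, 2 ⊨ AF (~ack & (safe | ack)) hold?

Sat(~ack) = {0, 1, 3, 4}
Sat(safe | ack) = {0, 2, 4, 5}
Sat(~ack & (safe | ack)) = {0, 4}
AF (~ack & (safe | ack)): least fixpoint, start Z0 = {0, 4}, add states with every successor in Z. Z1 = {0, 1, 3, 4}; fixed.
Sat(AF (~ack & (safe | ack))) = {0, 1, 3, 4}
2 ∉ Sat(AF (~ack & (safe | ack))) = {0, 1, 3, 4}, so the formula does not hold at 2.

No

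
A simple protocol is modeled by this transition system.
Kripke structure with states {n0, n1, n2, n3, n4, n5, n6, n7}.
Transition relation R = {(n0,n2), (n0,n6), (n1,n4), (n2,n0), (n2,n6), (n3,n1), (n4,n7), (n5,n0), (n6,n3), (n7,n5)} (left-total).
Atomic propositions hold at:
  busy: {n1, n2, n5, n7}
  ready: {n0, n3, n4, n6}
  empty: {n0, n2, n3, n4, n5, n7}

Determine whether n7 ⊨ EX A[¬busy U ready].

Sat(¬busy) = {n0, n3, n4, n6}
A[¬busy U ready]: least fixpoint, start Z0 = Sat(ready) = {n0, n3, n4, n6}, add states in Sat(¬busy) with every successor in Z. Already a fixed point.
Sat(A[¬busy U ready]) = {n0, n3, n4, n6}
Sat(EX A[¬busy U ready]) = {s : some successor in {n0, n3, n4, n6}} = {n0, n1, n2, n5, n6}
n7 ∉ Sat(EX A[¬busy U ready]) = {n0, n1, n2, n5, n6}, so the formula does not hold at n7.

No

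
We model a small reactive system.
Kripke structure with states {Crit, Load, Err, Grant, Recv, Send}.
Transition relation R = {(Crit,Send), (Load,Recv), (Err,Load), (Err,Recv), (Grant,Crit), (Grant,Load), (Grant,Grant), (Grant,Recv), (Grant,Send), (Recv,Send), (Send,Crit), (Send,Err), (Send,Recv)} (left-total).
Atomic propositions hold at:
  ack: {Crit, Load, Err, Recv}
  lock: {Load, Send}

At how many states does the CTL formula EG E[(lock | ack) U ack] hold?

5

Sat(lock | ack) = {Crit, Load, Err, Recv, Send}
E[(lock | ack) U ack]: least fixpoint, start Z0 = Sat(ack) = {Crit, Load, Err, Recv}, add states in Sat(lock | ack) with some successor in Z. Z1 = {Crit, Load, Err, Recv, Send}; fixed.
Sat(E[(lock | ack) U ack]) = {Crit, Load, Err, Recv, Send}
EG E[(lock | ack) U ack]: greatest fixpoint, start Z0 = {Crit, Load, Err, Recv, Send}, keep only states in Sat with some successor in Z. Already a fixed point.
Sat(EG E[(lock | ack) U ack]) = {Crit, Load, Err, Recv, Send}
|Sat(EG E[(lock | ack) U ack])| = |{Crit, Load, Err, Recv, Send}| = 5.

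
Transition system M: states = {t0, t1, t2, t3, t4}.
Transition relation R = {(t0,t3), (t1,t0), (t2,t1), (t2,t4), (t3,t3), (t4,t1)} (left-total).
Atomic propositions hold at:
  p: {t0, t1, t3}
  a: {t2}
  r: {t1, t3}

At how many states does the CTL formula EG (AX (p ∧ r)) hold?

Sat(p ∧ r) = {t1, t3}
Sat(AX (p ∧ r)) = {s : every successor in {t1, t3}} = {t0, t3, t4}
EG (AX (p ∧ r)): greatest fixpoint, start Z0 = {t0, t3, t4}, keep only states in Sat with some successor in Z. Z1 = {t0, t3}; fixed.
Sat(EG (AX (p ∧ r))) = {t0, t3}
|Sat(EG (AX (p ∧ r)))| = |{t0, t3}| = 2.

2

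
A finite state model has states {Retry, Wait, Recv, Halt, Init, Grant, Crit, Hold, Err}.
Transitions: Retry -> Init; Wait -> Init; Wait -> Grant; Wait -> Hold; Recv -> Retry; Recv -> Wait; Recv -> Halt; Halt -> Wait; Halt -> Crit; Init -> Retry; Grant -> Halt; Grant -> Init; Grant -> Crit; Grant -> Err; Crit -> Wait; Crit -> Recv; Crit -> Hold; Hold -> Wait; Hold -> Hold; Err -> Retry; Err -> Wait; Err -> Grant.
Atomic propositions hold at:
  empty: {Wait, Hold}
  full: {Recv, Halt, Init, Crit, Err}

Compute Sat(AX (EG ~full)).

{Hold}

Sat(~full) = {Retry, Wait, Grant, Hold}
EG ~full: greatest fixpoint, start Z0 = {Retry, Wait, Grant, Hold}, keep only states in Sat with some successor in Z. Z1 = {Wait, Hold}; fixed.
Sat(EG ~full) = {Wait, Hold}
Sat(AX (EG ~full)) = {s : every successor in {Wait, Hold}} = {Hold}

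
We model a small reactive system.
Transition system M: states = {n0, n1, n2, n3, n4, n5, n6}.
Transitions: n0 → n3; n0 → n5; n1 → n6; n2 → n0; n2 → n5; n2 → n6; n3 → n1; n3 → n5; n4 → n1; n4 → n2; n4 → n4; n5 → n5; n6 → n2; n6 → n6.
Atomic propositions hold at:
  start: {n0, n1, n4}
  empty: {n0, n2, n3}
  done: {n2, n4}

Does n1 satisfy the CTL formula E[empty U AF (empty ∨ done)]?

No

Sat(empty ∨ done) = {n0, n2, n3, n4}
AF (empty ∨ done): least fixpoint, start Z0 = {n0, n2, n3, n4}, add states with every successor in Z. Already a fixed point.
Sat(AF (empty ∨ done)) = {n0, n2, n3, n4}
E[empty U AF (empty ∨ done)]: least fixpoint, start Z0 = Sat(AF (empty ∨ done)) = {n0, n2, n3, n4}, add states in Sat(empty) with some successor in Z. Already a fixed point.
Sat(E[empty U AF (empty ∨ done)]) = {n0, n2, n3, n4}
n1 ∉ Sat(E[empty U AF (empty ∨ done)]) = {n0, n2, n3, n4}, so the formula does not hold at n1.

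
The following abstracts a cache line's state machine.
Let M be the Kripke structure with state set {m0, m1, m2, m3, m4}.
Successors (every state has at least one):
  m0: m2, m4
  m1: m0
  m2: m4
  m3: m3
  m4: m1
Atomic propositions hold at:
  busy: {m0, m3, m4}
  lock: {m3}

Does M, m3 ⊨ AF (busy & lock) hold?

Yes

Sat(busy & lock) = {m3}
AF (busy & lock): least fixpoint, start Z0 = {m3}, add states with every successor in Z. Already a fixed point.
Sat(AF (busy & lock)) = {m3}
m3 ∈ Sat(AF (busy & lock)) = {m3}, so the formula holds at m3.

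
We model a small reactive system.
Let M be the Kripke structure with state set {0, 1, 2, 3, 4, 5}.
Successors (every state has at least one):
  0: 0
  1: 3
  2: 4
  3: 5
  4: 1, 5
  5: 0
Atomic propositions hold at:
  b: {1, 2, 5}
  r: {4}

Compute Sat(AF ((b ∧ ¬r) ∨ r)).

{1, 2, 3, 4, 5}

Sat(¬r) = {0, 1, 2, 3, 5}
Sat(b ∧ ¬r) = {1, 2, 5}
Sat((b ∧ ¬r) ∨ r) = {1, 2, 4, 5}
AF ((b ∧ ¬r) ∨ r): least fixpoint, start Z0 = {1, 2, 4, 5}, add states with every successor in Z. Z1 = {1, 2, 3, 4, 5}; fixed.
Sat(AF ((b ∧ ¬r) ∨ r)) = {1, 2, 3, 4, 5}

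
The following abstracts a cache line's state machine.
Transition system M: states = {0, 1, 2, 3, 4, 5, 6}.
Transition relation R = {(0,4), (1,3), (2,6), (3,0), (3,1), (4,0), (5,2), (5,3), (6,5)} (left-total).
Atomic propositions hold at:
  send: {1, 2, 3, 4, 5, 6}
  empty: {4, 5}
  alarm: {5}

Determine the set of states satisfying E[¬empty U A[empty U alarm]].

Sat(¬empty) = {0, 1, 2, 3, 6}
A[empty U alarm]: least fixpoint, start Z0 = Sat(alarm) = {5}, add states in Sat(empty) with every successor in Z. Already a fixed point.
Sat(A[empty U alarm]) = {5}
E[¬empty U A[empty U alarm]]: least fixpoint, start Z0 = Sat(A[empty U alarm]) = {5}, add states in Sat(¬empty) with some successor in Z. Z1 = {5, 6}; Z2 = {2, 5, 6}; fixed.
Sat(E[¬empty U A[empty U alarm]]) = {2, 5, 6}

{2, 5, 6}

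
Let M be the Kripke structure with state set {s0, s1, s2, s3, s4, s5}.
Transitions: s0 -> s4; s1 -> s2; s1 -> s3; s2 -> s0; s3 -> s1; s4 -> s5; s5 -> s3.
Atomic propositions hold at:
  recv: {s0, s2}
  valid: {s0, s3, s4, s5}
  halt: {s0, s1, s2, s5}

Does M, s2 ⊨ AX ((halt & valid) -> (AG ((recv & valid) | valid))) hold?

No

Sat(halt & valid) = {s0, s5}
Sat(recv & valid) = {s0}
Sat((recv & valid) | valid) = {s0, s3, s4, s5}
AG ((recv & valid) | valid): greatest fixpoint, start Z0 = {s0, s3, s4, s5}, keep only states in Sat with every successor in Z. Z1 = {s0, s4, s5}; Z2 = {s0, s4}; Z3 = {s0}; Z4 = ∅; fixed.
Sat(AG ((recv & valid) | valid)) = ∅
Sat((halt & valid) -> (AG ((recv & valid) | valid))) = {s1, s2, s3, s4}
Sat(AX ((halt & valid) -> (AG ((recv & valid) | valid)))) = {s : every successor in {s1, s2, s3, s4}} = {s0, s1, s3, s5}
s2 ∉ Sat(AX ((halt & valid) -> (AG ((recv & valid) | valid)))) = {s0, s1, s3, s5}, so the formula does not hold at s2.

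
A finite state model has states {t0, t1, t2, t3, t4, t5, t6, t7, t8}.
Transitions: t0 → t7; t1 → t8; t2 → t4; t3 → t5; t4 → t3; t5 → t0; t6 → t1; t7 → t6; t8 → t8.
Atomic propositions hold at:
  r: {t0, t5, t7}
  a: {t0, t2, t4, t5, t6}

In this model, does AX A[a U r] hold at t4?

A[a U r]: least fixpoint, start Z0 = Sat(r) = {t0, t5, t7}, add states in Sat(a) with every successor in Z. Already a fixed point.
Sat(A[a U r]) = {t0, t5, t7}
Sat(AX A[a U r]) = {s : every successor in {t0, t5, t7}} = {t0, t3, t5}
t4 ∉ Sat(AX A[a U r]) = {t0, t3, t5}, so the formula does not hold at t4.

No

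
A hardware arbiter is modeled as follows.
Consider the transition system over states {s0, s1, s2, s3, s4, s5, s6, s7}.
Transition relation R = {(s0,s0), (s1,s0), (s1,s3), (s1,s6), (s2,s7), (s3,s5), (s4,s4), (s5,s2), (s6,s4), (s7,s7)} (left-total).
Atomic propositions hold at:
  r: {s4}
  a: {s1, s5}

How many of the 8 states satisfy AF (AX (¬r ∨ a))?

Sat(¬r) = {s0, s1, s2, s3, s5, s6, s7}
Sat(¬r ∨ a) = {s0, s1, s2, s3, s5, s6, s7}
Sat(AX (¬r ∨ a)) = {s : every successor in {s0, s1, s2, s3, s5, s6, s7}} = {s0, s1, s2, s3, s5, s7}
AF (AX (¬r ∨ a)): least fixpoint, start Z0 = {s0, s1, s2, s3, s5, s7}, add states with every successor in Z. Already a fixed point.
Sat(AF (AX (¬r ∨ a))) = {s0, s1, s2, s3, s5, s7}
|Sat(AF (AX (¬r ∨ a)))| = |{s0, s1, s2, s3, s5, s7}| = 6.

6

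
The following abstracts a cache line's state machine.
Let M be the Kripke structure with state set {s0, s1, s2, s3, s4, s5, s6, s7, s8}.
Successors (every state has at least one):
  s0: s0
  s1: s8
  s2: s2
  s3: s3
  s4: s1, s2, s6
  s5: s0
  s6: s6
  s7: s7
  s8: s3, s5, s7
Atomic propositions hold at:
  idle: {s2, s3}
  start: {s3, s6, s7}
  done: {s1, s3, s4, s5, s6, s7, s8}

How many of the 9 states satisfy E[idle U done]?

7

E[idle U done]: least fixpoint, start Z0 = Sat(done) = {s1, s3, s4, s5, s6, s7, s8}, add states in Sat(idle) with some successor in Z. Already a fixed point.
Sat(E[idle U done]) = {s1, s3, s4, s5, s6, s7, s8}
|Sat(E[idle U done])| = |{s1, s3, s4, s5, s6, s7, s8}| = 7.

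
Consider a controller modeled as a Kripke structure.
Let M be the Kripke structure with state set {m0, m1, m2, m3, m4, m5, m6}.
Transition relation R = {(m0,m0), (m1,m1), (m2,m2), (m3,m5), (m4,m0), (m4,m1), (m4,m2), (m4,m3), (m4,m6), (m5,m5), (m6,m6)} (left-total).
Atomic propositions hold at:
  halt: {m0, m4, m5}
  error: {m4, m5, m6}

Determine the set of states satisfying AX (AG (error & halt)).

{m3, m5}

Sat(error & halt) = {m4, m5}
AG (error & halt): greatest fixpoint, start Z0 = {m4, m5}, keep only states in Sat with every successor in Z. Z1 = {m5}; fixed.
Sat(AG (error & halt)) = {m5}
Sat(AX (AG (error & halt))) = {s : every successor in {m5}} = {m3, m5}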